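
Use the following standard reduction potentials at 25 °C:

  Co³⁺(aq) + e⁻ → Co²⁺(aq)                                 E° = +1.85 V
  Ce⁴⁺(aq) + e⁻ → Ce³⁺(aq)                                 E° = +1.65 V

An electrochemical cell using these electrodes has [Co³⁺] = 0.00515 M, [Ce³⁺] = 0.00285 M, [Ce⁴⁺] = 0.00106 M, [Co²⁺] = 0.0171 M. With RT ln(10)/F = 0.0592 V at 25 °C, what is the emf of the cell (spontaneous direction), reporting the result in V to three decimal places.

+0.195 V

Co³⁺/Co²⁺ is the cathode (higher E°), Ce⁴⁺/Ce³⁺ the anode: E°cell = +1.85 − (+1.65) = +0.20 V, n = 1.
Overall: Co³⁺(aq) + Ce³⁺(aq) → Co²⁺(aq) + Ce⁴⁺(aq)
Q = [Co²⁺]·[Ce⁴⁺] / ([Co³⁺]·[Ce³⁺]); log Q = 0.092.
E = E° − (0.0592/n) log Q = +0.20 − (0.0592/1)(0.092) = +0.195 V.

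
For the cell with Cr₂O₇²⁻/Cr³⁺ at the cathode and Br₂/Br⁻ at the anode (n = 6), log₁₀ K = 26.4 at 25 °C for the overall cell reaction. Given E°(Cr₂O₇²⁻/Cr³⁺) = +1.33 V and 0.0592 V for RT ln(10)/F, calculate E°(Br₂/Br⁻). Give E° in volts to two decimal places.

+1.07 V

E°cell = (0.0592/n)·log K = (0.0592/6)(26.4) = +0.260 V.
Since Cr₂O₇²⁻/Cr³⁺ is the cathode and Br₂/Br⁻ the anode, E°cell = E°(Cr₂O₇²⁻/Cr³⁺) − E°(Br₂/Br⁻).
So E°(Br₂/Br⁻) = E°(Cr₂O₇²⁻/Cr³⁺) − E°cell = (+1.33) − (+0.260) = +1.07 V.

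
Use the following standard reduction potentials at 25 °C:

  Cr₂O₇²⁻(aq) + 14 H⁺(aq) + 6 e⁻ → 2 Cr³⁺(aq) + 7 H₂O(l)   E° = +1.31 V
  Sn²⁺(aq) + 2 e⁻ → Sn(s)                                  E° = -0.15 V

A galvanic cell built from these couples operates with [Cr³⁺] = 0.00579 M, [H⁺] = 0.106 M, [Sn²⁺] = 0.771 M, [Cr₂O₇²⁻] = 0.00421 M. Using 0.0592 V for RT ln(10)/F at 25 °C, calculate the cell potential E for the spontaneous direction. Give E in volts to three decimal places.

Cr₂O₇²⁻/Cr³⁺ is the cathode (higher E°), Sn²⁺/Sn the anode: E°cell = +1.31 − (-0.15) = +1.46 V, n = 6.
Overall: Cr₂O₇²⁻(aq) + 14 H⁺(aq) + 3 Sn(s) → 2 Cr³⁺(aq) + 7 H₂O(l) + 3 Sn²⁺(aq)
Q = [Cr³⁺]^2·[Sn²⁺]^3 / ([Cr₂O₇²⁻]·[H⁺]^14); log Q = 11.208.
E = E° − (0.0592/n) log Q = +1.46 − (0.0592/6)(11.208) = +1.349 V.

+1.349 V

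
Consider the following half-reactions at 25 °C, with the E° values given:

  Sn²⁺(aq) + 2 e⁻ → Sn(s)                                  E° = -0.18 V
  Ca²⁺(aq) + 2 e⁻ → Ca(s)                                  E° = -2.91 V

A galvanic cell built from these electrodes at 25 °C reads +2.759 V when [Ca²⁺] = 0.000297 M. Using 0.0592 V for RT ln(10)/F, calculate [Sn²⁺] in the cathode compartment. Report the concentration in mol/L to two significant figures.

0.0028 M

Sn²⁺/Sn is the cathode, Ca²⁺/Ca the anode: E°cell = +2.73 V, n = 2.
Overall reaction: Sn²⁺(aq) + Ca(s) → Sn(s) + Ca²⁺(aq); Q = [Ca²⁺]^1/[Sn²⁺]^1.
From E = E° − (0.0592/n) log Q: log Q = (E° − E)·n/0.0592 = (+2.73 − (+2.759))·2/0.0592 = -0.9797.
So 1·log[Sn²⁺] = 1·log(0.000297) − log Q = -3.5272 − (-0.9797) = -2.5475; [Sn²⁺] = 10^(-2.5475) ≈ 0.0028 M.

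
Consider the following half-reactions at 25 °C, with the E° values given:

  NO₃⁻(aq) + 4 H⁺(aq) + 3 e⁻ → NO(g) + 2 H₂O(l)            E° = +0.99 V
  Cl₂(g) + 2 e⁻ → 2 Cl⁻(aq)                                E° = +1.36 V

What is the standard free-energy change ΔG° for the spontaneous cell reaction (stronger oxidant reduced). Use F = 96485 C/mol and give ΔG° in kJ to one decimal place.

-214.2 kJ

Cl₂/Cl⁻ (E° = +1.36 V) is the cathode; NO₃⁻/NO (E° = +0.99 V) is the anode, so E°cell = +0.37 V.
Balancing electrons gives n = 6 (lcm of 2 and 3).
ΔG° = −nFE° = −(6)(96485)(+0.37) = -214,197 J = -214.2 kJ.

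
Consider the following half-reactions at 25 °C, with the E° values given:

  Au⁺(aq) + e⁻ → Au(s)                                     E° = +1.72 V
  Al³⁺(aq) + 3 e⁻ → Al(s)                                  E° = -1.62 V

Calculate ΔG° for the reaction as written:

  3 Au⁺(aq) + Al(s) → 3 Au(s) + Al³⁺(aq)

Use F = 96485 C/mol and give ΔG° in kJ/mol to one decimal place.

-966.8 kJ/mol

As written, Au⁺/Au is reduced (cathode) and Al³⁺/Al is oxidised (anode), so E°cell = (+1.72) − (-1.62) = +3.34 V.
Balancing electrons gives n = 3.
ΔG° = −nFE° = −(3)(96485)(+3.34) = -966,780 J = -966.8 kJ/mol.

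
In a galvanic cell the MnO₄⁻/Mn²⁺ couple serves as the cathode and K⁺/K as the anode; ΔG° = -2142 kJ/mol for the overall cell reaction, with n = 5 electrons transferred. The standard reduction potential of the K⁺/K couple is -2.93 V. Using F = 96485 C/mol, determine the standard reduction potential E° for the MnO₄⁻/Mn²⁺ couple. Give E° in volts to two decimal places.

E°cell = −ΔG°/(nF) = −(-2142×10³)/((5)(96485)) = +4.440 V.
Since MnO₄⁻/Mn²⁺ is the cathode and K⁺/K the anode, E°cell = E°(MnO₄⁻/Mn²⁺) − E°(K⁺/K).
So E°(MnO₄⁻/Mn²⁺) = E°cell + E°(K⁺/K) = +4.440 + (-2.93) = +1.51 V.

+1.51 V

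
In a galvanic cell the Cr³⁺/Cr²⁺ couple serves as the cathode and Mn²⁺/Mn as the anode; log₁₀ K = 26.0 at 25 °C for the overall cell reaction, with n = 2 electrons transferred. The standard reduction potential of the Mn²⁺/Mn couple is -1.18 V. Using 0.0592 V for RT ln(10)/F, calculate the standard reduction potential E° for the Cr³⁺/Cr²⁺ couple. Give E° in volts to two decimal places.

E°cell = (0.0592/n)·log K = (0.0592/2)(26.0) = +0.770 V.
Since Cr³⁺/Cr²⁺ is the cathode and Mn²⁺/Mn the anode, E°cell = E°(Cr³⁺/Cr²⁺) − E°(Mn²⁺/Mn).
So E°(Cr³⁺/Cr²⁺) = E°cell + E°(Mn²⁺/Mn) = +0.770 + (-1.18) = -0.41 V.

-0.41 V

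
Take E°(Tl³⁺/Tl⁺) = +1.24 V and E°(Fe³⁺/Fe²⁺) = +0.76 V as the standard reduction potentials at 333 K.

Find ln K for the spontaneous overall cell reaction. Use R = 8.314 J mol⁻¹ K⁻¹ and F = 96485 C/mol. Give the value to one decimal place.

33.5

Cathode: Tl³⁺/Tl⁺; anode: Fe³⁺/Fe²⁺. E°cell = (+1.24) − (+0.76) = +0.48 V, with n = 2.
ΔG° = −nFE° = −RT ln K, so ln K = nFE°/(RT) = (2)(96485)(+0.48) / ((8.314)(333)) = 33.456.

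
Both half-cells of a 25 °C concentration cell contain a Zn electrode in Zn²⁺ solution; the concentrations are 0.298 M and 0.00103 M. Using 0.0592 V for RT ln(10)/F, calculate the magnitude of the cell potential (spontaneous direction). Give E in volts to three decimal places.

+0.073 V

For a concentration cell E°cell = 0. The 0.298 M side is the cathode (reduction is favoured where [Zn²⁺] is higher).
With n = 2, E = −(0.0592/2) log([Zn²⁺]ₐₙ/[Zn²⁺]꜀ₐₜ) = −(0.0592/2) log(0.00103/0.298) = −(0.0592/2)(-2.461) = +0.073 V.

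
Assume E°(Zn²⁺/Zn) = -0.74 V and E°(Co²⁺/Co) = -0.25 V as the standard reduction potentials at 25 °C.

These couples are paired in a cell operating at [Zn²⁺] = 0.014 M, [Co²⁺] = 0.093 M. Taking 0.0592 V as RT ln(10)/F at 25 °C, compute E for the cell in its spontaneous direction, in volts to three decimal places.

+0.514 V

Co²⁺/Co is the cathode (higher E°), Zn²⁺/Zn the anode: E°cell = -0.25 − (-0.74) = +0.49 V, n = 2.
Overall: Co²⁺(aq) + Zn(s) → Co(s) + Zn²⁺(aq)
Q = [Zn²⁺] / ([Co²⁺]); log Q = -0.822.
E = E° − (0.0592/n) log Q = +0.49 − (0.0592/2)(-0.822) = +0.514 V.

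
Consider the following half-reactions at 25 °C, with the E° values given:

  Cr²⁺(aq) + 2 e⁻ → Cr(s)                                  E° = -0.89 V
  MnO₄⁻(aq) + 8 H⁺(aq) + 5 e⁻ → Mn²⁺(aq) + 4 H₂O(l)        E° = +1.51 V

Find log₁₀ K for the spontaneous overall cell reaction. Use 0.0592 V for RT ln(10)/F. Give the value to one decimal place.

405.4

Cathode: MnO₄⁻/Mn²⁺; anode: Cr²⁺/Cr. E°cell = +2.40 V, n = 10.
log K = nE°cell / 0.0592 = (10)(+2.40) / 0.0592 = 405.4.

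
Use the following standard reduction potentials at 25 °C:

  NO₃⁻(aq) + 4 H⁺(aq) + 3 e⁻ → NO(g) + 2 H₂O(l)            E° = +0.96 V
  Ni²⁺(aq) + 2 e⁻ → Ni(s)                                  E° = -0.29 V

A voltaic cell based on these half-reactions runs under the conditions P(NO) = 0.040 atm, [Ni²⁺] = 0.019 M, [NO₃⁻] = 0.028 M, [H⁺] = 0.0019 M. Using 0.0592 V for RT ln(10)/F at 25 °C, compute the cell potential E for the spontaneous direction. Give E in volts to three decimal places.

+1.083 V

NO₃⁻/NO is the cathode (higher E°), Ni²⁺/Ni the anode: E°cell = +0.96 − (-0.29) = +1.25 V, n = 6.
Overall: 2 NO₃⁻(aq) + 8 H⁺(aq) + 3 Ni(s) → 2 NO(g) + 4 H₂O(l) + 3 Ni²⁺(aq)
Q = P(NO)^2·[Ni²⁺]^3 / ([NO₃⁻]^2·[H⁺]^8); log Q = 16.916.
E = E° − (0.0592/n) log Q = +1.25 − (0.0592/6)(16.916) = +1.083 V.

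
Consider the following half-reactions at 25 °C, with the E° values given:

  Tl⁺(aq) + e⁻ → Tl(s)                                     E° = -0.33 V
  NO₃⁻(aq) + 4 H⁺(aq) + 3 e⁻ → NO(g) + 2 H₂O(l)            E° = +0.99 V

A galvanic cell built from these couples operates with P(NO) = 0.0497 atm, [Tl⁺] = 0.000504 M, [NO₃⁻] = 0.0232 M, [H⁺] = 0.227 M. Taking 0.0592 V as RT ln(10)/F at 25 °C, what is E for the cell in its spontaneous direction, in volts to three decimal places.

+1.458 V

NO₃⁻/NO is the cathode (higher E°), Tl⁺/Tl the anode: E°cell = +0.99 − (-0.33) = +1.32 V, n = 3.
Overall: NO₃⁻(aq) + 4 H⁺(aq) + 3 Tl(s) → NO(g) + 2 H₂O(l) + 3 Tl⁺(aq)
Q = P(NO)·[Tl⁺]^3 / ([NO₃⁻]·[H⁺]^4); log Q = -6.986.
E = E° − (0.0592/n) log Q = +1.32 − (0.0592/3)(-6.986) = +1.458 V.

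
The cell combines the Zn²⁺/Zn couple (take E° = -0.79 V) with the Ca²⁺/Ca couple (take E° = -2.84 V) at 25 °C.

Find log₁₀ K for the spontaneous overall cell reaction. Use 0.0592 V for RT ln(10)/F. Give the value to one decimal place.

Cathode: Zn²⁺/Zn; anode: Ca²⁺/Ca. E°cell = +2.05 V, n = 2.
log K = nE°cell / 0.0592 = (2)(+2.05) / 0.0592 = 69.3.

69.3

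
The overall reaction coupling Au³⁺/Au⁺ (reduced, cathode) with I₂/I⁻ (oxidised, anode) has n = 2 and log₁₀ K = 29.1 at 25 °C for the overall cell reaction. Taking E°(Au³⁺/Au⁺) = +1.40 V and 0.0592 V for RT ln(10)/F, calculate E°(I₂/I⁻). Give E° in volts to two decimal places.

E°cell = (0.0592/n)·log K = (0.0592/2)(29.1) = +0.861 V.
Since Au³⁺/Au⁺ is the cathode and I₂/I⁻ the anode, E°cell = E°(Au³⁺/Au⁺) − E°(I₂/I⁻).
So E°(I₂/I⁻) = E°(Au³⁺/Au⁺) − E°cell = (+1.40) − (+0.861) = +0.54 V.

+0.54 V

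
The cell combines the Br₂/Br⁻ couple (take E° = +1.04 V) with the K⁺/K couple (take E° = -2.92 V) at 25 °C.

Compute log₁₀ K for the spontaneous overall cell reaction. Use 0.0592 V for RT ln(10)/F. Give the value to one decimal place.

133.8

Cathode: Br₂/Br⁻; anode: K⁺/K. E°cell = +3.96 V, n = 2.
log K = nE°cell / 0.0592 = (2)(+3.96) / 0.0592 = 133.8.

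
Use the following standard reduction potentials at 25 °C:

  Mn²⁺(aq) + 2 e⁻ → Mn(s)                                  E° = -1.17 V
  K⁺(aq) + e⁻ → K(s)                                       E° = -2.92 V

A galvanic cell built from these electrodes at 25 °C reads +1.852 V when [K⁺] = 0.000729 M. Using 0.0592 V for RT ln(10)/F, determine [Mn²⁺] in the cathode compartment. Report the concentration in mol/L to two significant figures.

0.0015 M

Mn²⁺/Mn is the cathode, K⁺/K the anode: E°cell = +1.75 V, n = 2.
Overall reaction: Mn²⁺(aq) + 2 K(s) → Mn(s) + 2 K⁺(aq); Q = [K⁺]^2/[Mn²⁺]^1.
From E = E° − (0.0592/n) log Q: log Q = (E° − E)·n/0.0592 = (+1.75 − (+1.852))·2/0.0592 = -3.4459.
So 1·log[Mn²⁺] = 2·log(0.000729) − log Q = -6.2745 − (-3.4459) = -2.8286; [Mn²⁺] = 10^(-2.8286) ≈ 0.0015 M.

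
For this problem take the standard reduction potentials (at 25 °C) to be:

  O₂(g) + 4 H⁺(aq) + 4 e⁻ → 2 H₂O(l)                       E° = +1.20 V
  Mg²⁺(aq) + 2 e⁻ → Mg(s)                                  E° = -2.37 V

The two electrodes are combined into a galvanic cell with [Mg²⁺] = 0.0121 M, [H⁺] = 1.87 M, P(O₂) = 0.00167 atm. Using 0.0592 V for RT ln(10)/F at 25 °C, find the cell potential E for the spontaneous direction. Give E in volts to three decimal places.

+3.602 V

O₂/H₂O is the cathode (higher E°), Mg²⁺/Mg the anode: E°cell = +1.20 − (-2.37) = +3.57 V, n = 4.
Overall: O₂(g) + 4 H⁺(aq) + 2 Mg(s) → 2 H₂O(l) + 2 Mg²⁺(aq)
Q = [Mg²⁺]^2 / (P(O₂)·[H⁺]^4); log Q = -2.145.
E = E° − (0.0592/n) log Q = +3.57 − (0.0592/4)(-2.145) = +3.602 V.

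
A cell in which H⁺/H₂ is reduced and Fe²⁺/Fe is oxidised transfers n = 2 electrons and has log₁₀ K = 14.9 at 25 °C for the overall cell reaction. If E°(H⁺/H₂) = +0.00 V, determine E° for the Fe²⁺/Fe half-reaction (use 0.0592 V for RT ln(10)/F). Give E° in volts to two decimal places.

E°cell = (0.0592/n)·log K = (0.0592/2)(14.9) = +0.441 V.
Since H⁺/H₂ is the cathode and Fe²⁺/Fe the anode, E°cell = E°(H⁺/H₂) − E°(Fe²⁺/Fe).
So E°(Fe²⁺/Fe) = E°(H⁺/H₂) − E°cell = (+0.00) − (+0.441) = -0.44 V.

-0.44 V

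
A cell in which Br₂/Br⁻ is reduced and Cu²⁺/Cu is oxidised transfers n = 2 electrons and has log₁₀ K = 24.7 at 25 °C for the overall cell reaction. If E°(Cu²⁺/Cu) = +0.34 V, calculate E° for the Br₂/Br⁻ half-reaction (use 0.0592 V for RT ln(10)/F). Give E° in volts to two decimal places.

+1.07 V

E°cell = (0.0592/n)·log K = (0.0592/2)(24.7) = +0.731 V.
Since Br₂/Br⁻ is the cathode and Cu²⁺/Cu the anode, E°cell = E°(Br₂/Br⁻) − E°(Cu²⁺/Cu).
So E°(Br₂/Br⁻) = E°cell + E°(Cu²⁺/Cu) = +0.731 + (+0.34) = +1.07 V.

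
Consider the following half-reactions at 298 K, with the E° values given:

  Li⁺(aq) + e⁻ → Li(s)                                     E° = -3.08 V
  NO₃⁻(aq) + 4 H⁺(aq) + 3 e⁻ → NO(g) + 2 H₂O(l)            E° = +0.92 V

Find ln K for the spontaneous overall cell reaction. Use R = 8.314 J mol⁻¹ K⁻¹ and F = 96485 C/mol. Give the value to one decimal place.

Cathode: NO₃⁻/NO; anode: Li⁺/Li. E°cell = (+0.92) − (-3.08) = +4.00 V, with n = 3.
ΔG° = −nFE° = −RT ln K, so ln K = nFE°/(RT) = (3)(96485)(+4.00) / ((8.314)(298)) = 467.320.

467.3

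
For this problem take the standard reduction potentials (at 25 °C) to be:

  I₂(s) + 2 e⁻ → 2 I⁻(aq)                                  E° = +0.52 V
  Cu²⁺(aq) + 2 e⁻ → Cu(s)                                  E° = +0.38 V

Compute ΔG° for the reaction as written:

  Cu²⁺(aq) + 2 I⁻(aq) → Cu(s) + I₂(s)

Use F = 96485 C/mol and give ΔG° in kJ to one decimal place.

+27.0 kJ

As written, Cu²⁺/Cu is reduced (cathode) and I₂/I⁻ is oxidised (anode), so E°cell = (+0.38) − (+0.52) = -0.14 V.
Balancing electrons gives n = 2.
ΔG° = −nFE° = −(2)(96485)(-0.14) = 27,016 J = +27.0 kJ.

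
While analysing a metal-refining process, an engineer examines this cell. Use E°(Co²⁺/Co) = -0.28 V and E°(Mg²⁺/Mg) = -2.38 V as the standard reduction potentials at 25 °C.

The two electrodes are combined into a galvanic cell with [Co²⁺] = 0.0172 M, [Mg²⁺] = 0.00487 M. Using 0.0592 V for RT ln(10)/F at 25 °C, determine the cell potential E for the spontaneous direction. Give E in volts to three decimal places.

+2.116 V

Co²⁺/Co is the cathode (higher E°), Mg²⁺/Mg the anode: E°cell = -0.28 − (-2.38) = +2.10 V, n = 2.
Overall: Co²⁺(aq) + Mg(s) → Co(s) + Mg²⁺(aq)
Q = [Mg²⁺] / ([Co²⁺]); log Q = -0.548.
E = E° − (0.0592/n) log Q = +2.10 − (0.0592/2)(-0.548) = +2.116 V.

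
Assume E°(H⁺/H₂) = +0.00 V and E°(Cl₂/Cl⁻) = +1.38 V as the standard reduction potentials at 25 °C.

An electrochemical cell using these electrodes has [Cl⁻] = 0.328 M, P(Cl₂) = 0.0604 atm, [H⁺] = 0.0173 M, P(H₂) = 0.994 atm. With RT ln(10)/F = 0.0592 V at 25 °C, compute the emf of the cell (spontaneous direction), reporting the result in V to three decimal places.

Cl₂/Cl⁻ is the cathode (higher E°), H⁺/H₂ the anode: E°cell = +1.38 − (+0.00) = +1.38 V, n = 2.
Overall: Cl₂(g) + H₂(g) → 2 Cl⁻(aq) + 2 H⁺(aq)
Q = [Cl⁻]^2·[H⁺]^2 / (P(Cl₂)·P(H₂)); log Q = -3.271.
E = E° − (0.0592/n) log Q = +1.38 − (0.0592/2)(-3.271) = +1.477 V.

+1.477 V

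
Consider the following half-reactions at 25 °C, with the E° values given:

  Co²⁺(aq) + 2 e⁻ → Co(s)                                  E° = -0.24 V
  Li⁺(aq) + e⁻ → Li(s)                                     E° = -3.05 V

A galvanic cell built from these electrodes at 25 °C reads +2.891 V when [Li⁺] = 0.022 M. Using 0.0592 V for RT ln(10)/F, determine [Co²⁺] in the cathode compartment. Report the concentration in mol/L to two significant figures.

Co²⁺/Co is the cathode, Li⁺/Li the anode: E°cell = +2.81 V, n = 2.
Overall reaction: Co²⁺(aq) + 2 Li(s) → Co(s) + 2 Li⁺(aq); Q = [Li⁺]^2/[Co²⁺]^1.
From E = E° − (0.0592/n) log Q: log Q = (E° − E)·n/0.0592 = (+2.81 − (+2.891))·2/0.0592 = -2.7365.
So 1·log[Co²⁺] = 2·log(0.022) − log Q = -3.3152 − (-2.7365) = -0.5787; [Co²⁺] = 10^(-0.5787) ≈ 0.26 M.

0.26 M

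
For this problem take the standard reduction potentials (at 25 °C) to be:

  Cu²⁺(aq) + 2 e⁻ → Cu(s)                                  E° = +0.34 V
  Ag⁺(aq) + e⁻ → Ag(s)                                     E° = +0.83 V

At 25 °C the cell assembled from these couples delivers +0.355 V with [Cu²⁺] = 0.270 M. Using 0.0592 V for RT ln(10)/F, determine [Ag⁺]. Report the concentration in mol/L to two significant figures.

0.0027 M

Ag⁺/Ag is the cathode, Cu²⁺/Cu the anode: E°cell = +0.49 V, n = 2.
Overall reaction: 2 Ag⁺(aq) + Cu(s) → 2 Ag(s) + Cu²⁺(aq); Q = [Cu²⁺]^1/[Ag⁺]^2.
From E = E° − (0.0592/n) log Q: log Q = (E° − E)·n/0.0592 = (+0.49 − (+0.355))·2/0.0592 = 4.5608.
So 2·log[Ag⁺] = 1·log(0.27) − log Q = -0.5686 − (4.5608) = -5.1294; log[Ag⁺] = -5.1294 / 2 = -2.5647; [Ag⁺] = 10^(-2.5647) ≈ 0.0027 M.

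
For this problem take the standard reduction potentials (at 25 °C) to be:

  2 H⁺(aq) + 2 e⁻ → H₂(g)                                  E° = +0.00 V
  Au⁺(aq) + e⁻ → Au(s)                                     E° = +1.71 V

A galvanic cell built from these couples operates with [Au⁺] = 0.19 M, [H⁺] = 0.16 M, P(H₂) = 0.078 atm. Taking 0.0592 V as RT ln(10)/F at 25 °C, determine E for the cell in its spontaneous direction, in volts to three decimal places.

Au⁺/Au is the cathode (higher E°), H⁺/H₂ the anode: E°cell = +1.71 − (+0.00) = +1.71 V, n = 2.
Overall: 2 Au⁺(aq) + H₂(g) → 2 Au(s) + 2 H⁺(aq)
Q = [H⁺]^2 / ([Au⁺]^2·P(H₂)); log Q = 0.959.
E = E° − (0.0592/n) log Q = +1.71 − (0.0592/2)(0.959) = +1.682 V.

+1.682 V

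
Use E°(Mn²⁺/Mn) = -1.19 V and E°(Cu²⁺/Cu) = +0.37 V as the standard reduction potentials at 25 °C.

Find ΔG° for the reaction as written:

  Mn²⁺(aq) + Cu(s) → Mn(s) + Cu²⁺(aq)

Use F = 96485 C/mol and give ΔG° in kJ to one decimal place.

As written, Mn²⁺/Mn is reduced (cathode) and Cu²⁺/Cu is oxidised (anode), so E°cell = (-1.19) − (+0.37) = -1.56 V.
Balancing electrons gives n = 2.
ΔG° = −nFE° = −(2)(96485)(-1.56) = 301,033 J = +301.0 kJ.

+301.0 kJ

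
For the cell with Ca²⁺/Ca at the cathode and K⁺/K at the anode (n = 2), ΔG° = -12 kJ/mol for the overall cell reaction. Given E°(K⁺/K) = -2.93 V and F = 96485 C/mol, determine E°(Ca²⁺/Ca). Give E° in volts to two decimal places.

E°cell = −ΔG°/(nF) = −(-12×10³)/((2)(96485)) = +0.062 V.
Since Ca²⁺/Ca is the cathode and K⁺/K the anode, E°cell = E°(Ca²⁺/Ca) − E°(K⁺/K).
So E°(Ca²⁺/Ca) = E°cell + E°(K⁺/K) = +0.062 + (-2.93) = -2.87 V.

-2.87 V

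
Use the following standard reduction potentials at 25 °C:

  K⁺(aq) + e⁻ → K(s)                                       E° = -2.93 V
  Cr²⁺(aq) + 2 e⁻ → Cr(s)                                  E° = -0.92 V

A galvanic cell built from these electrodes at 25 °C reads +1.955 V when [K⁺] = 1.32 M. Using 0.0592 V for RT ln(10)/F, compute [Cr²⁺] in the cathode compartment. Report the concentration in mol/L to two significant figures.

0.024 M

Cr²⁺/Cr is the cathode, K⁺/K the anode: E°cell = +2.01 V, n = 2.
Overall reaction: Cr²⁺(aq) + 2 K(s) → Cr(s) + 2 K⁺(aq); Q = [K⁺]^2/[Cr²⁺]^1.
From E = E° − (0.0592/n) log Q: log Q = (E° − E)·n/0.0592 = (+2.01 − (+1.955))·2/0.0592 = 1.8581.
So 1·log[Cr²⁺] = 2·log(1.32) − log Q = 0.2411 − (1.8581) = -1.6170; [Cr²⁺] = 10^(-1.6170) ≈ 0.024 M.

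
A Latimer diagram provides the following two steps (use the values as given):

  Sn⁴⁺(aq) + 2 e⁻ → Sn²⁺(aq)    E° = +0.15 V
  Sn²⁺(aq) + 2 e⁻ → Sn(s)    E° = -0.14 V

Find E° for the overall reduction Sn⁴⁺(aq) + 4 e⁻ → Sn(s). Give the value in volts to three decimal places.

Standard free energies of sequential steps add: ΔG°₃ = ΔG°₁ + ΔG°₂, so n₃E°₃ = n₁E°₁ + n₂E°₂.
E°₃ = (2×+0.15 + 2×-0.14) / 4 = (+0.020) / 4 = +0.005 V.

+0.005 V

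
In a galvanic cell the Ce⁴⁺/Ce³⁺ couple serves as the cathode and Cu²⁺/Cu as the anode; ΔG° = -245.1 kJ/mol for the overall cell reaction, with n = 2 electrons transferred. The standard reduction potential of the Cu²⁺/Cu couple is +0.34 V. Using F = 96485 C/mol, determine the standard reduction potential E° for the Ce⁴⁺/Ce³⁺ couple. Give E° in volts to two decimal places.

+1.61 V

E°cell = −ΔG°/(nF) = −(-245.1×10³)/((2)(96485)) = +1.270 V.
Since Ce⁴⁺/Ce³⁺ is the cathode and Cu²⁺/Cu the anode, E°cell = E°(Ce⁴⁺/Ce³⁺) − E°(Cu²⁺/Cu).
So E°(Ce⁴⁺/Ce³⁺) = E°cell + E°(Cu²⁺/Cu) = +1.270 + (+0.34) = +1.61 V.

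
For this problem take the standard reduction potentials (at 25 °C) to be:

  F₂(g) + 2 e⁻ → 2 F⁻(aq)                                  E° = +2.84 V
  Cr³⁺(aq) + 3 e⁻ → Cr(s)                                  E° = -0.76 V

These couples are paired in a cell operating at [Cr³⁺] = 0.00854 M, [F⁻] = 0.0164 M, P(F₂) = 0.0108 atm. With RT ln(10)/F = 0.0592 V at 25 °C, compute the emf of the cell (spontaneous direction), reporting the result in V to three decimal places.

+3.688 V

F₂/F⁻ is the cathode (higher E°), Cr³⁺/Cr the anode: E°cell = +2.84 − (-0.76) = +3.60 V, n = 6.
Overall: 3 F₂(g) + 2 Cr(s) → 6 F⁻(aq) + 2 Cr³⁺(aq)
Q = [F⁻]^6·[Cr³⁺]^2 / (P(F₂)^3); log Q = -8.948.
E = E° − (0.0592/n) log Q = +3.60 − (0.0592/6)(-8.948) = +3.688 V.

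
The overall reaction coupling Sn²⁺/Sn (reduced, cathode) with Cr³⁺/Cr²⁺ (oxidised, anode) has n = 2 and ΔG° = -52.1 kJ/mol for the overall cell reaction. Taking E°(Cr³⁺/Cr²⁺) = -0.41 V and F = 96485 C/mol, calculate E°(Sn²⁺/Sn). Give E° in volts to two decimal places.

-0.14 V

E°cell = −ΔG°/(nF) = −(-52.1×10³)/((2)(96485)) = +0.270 V.
Since Sn²⁺/Sn is the cathode and Cr³⁺/Cr²⁺ the anode, E°cell = E°(Sn²⁺/Sn) − E°(Cr³⁺/Cr²⁺).
So E°(Sn²⁺/Sn) = E°cell + E°(Cr³⁺/Cr²⁺) = +0.270 + (-0.41) = -0.14 V.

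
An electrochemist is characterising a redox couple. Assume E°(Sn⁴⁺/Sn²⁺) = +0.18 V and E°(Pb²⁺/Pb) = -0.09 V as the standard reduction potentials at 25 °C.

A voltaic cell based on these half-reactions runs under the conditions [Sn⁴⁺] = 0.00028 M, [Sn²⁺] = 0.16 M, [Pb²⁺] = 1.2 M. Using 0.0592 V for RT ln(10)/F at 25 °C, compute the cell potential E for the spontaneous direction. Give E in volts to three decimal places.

+0.186 V

Sn⁴⁺/Sn²⁺ is the cathode (higher E°), Pb²⁺/Pb the anode: E°cell = +0.18 − (-0.09) = +0.27 V, n = 2.
Overall: Sn⁴⁺(aq) + Pb(s) → Sn²⁺(aq) + Pb²⁺(aq)
Q = [Sn²⁺]·[Pb²⁺] / ([Sn⁴⁺]); log Q = 2.836.
E = E° − (0.0592/n) log Q = +0.27 − (0.0592/2)(2.836) = +0.186 V.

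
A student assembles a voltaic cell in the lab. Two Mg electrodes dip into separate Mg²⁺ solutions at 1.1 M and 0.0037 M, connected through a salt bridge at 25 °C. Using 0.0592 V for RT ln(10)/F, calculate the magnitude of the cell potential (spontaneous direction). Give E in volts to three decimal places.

+0.073 V

For a concentration cell E°cell = 0. The 1.1 M side is the cathode (reduction is favoured where [Mg²⁺] is higher).
With n = 2, E = −(0.0592/2) log([Mg²⁺]ₐₙ/[Mg²⁺]꜀ₐₜ) = −(0.0592/2) log(0.0037/1.1) = −(0.0592/2)(-2.473) = +0.073 V.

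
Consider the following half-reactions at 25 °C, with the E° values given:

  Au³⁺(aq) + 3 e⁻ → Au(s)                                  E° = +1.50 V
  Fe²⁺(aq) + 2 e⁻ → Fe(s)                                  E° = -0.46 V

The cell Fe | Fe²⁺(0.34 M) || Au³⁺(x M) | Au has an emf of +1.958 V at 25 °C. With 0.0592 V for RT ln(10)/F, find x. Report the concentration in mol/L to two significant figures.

Au³⁺/Au is the cathode, Fe²⁺/Fe the anode: E°cell = +1.96 V, n = 6.
Overall reaction: 2 Au³⁺(aq) + 3 Fe(s) → 2 Au(s) + 3 Fe²⁺(aq); Q = [Fe²⁺]^3/[Au³⁺]^2.
From E = E° − (0.0592/n) log Q: log Q = (E° − E)·n/0.0592 = (+1.96 − (+1.958))·6/0.0592 = 0.2027.
So 2·log[Au³⁺] = 3·log(0.34) − log Q = -1.4056 − (0.2027) = -1.6083; log[Au³⁺] = -1.6083 / 2 = -0.8042; [Au³⁺] = 10^(-0.8042) ≈ 0.16 M.

0.16 M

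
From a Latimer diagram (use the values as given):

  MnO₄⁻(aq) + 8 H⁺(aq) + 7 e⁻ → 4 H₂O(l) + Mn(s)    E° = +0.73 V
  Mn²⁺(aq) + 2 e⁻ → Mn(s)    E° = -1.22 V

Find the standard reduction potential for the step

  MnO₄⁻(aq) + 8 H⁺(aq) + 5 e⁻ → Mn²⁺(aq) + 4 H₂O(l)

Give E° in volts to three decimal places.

+1.510 V

Sequential free energies add, so n₃E°₃ = n₁E°₁ + n₂E°₂.
With n₃ = 7, and the known step contributing 2×(-1.22) V, the unknown satisfies 5·E° = 7×(+0.73) − 2×(-1.22) = +7.550.
E° = +7.550 / 5 = +1.510 V.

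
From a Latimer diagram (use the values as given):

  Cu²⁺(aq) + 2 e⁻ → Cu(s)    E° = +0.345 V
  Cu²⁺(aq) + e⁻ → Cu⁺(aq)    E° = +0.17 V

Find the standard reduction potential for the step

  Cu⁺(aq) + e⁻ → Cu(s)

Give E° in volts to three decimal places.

+0.520 V

Sequential free energies add, so n₃E°₃ = n₁E°₁ + n₂E°₂.
With n₃ = 2, and the known step contributing 1×(+0.17) V, the unknown satisfies 1·E° = 2×(+0.345) − 1×(+0.17) = +0.520.
E° = +0.520 / 1 = +0.520 V.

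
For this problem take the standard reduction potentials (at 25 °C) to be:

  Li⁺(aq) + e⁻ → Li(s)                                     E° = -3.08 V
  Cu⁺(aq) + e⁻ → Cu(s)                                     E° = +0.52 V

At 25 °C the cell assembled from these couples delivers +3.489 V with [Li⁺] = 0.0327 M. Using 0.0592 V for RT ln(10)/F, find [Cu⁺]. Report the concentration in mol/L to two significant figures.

Cu⁺/Cu is the cathode, Li⁺/Li the anode: E°cell = +3.60 V, n = 1.
Overall reaction: Cu⁺(aq) + Li(s) → Cu(s) + Li⁺(aq); Q = [Li⁺]^1/[Cu⁺]^1.
From E = E° − (0.0592/n) log Q: log Q = (E° − E)·n/0.0592 = (+3.60 − (+3.489))·1/0.0592 = 1.8750.
So 1·log[Cu⁺] = 1·log(0.0327) − log Q = -1.4855 − (1.8750) = -3.3605; [Cu⁺] = 10^(-3.3605) ≈ 0.00044 M.

0.00044 M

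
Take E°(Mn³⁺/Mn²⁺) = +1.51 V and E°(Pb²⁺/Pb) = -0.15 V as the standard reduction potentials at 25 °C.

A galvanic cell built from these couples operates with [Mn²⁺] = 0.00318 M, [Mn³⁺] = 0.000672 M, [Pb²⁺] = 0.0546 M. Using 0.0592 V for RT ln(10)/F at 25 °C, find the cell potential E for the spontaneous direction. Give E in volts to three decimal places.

+1.657 V

Mn³⁺/Mn²⁺ is the cathode (higher E°), Pb²⁺/Pb the anode: E°cell = +1.51 − (-0.15) = +1.66 V, n = 2.
Overall: 2 Mn³⁺(aq) + Pb(s) → 2 Mn²⁺(aq) + Pb²⁺(aq)
Q = [Mn²⁺]^2·[Pb²⁺] / ([Mn³⁺]^2); log Q = 0.087.
E = E° − (0.0592/n) log Q = +1.66 − (0.0592/2)(0.087) = +1.657 V.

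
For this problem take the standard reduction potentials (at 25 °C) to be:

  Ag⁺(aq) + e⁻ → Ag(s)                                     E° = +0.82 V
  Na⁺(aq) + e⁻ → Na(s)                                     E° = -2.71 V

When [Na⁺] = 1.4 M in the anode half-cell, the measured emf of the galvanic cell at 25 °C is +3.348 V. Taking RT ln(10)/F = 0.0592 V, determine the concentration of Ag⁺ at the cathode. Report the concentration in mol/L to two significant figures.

Ag⁺/Ag is the cathode, Na⁺/Na the anode: E°cell = +3.53 V, n = 1.
Overall reaction: Ag⁺(aq) + Na(s) → Ag(s) + Na⁺(aq); Q = [Na⁺]^1/[Ag⁺]^1.
From E = E° − (0.0592/n) log Q: log Q = (E° − E)·n/0.0592 = (+3.53 − (+3.348))·1/0.0592 = 3.0743.
So 1·log[Ag⁺] = 1·log(1.4) − log Q = 0.1461 − (3.0743) = -2.9282; [Ag⁺] = 10^(-2.9282) ≈ 0.0012 M.

0.0012 M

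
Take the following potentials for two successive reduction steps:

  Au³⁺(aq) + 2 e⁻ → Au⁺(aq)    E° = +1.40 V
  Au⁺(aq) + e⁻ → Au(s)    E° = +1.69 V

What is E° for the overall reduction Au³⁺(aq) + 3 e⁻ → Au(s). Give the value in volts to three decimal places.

+1.497 V

Standard free energies of sequential steps add: ΔG°₃ = ΔG°₁ + ΔG°₂, so n₃E°₃ = n₁E°₁ + n₂E°₂.
E°₃ = (2×+1.40 + 1×+1.69) / 3 = (+4.490) / 3 = +1.497 V.
E° values themselves are not directly additive — weighting by electron count is essential.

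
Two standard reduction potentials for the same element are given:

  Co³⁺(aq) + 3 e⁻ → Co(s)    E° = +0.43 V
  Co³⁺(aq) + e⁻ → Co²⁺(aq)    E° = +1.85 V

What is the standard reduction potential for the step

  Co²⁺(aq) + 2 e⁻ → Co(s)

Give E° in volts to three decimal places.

Sequential free energies add, so n₃E°₃ = n₁E°₁ + n₂E°₂.
With n₃ = 3, and the known step contributing 1×(+1.85) V, the unknown satisfies 2·E° = 3×(+0.43) − 1×(+1.85) = -0.560.
E° = -0.560 / 2 = -0.280 V.

-0.280 V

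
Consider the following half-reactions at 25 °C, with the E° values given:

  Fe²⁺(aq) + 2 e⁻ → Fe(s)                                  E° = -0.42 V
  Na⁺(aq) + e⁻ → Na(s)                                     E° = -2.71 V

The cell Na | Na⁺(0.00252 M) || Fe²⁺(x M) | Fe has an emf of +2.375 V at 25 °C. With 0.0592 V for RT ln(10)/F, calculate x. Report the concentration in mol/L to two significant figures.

Fe²⁺/Fe is the cathode, Na⁺/Na the anode: E°cell = +2.29 V, n = 2.
Overall reaction: Fe²⁺(aq) + 2 Na(s) → Fe(s) + 2 Na⁺(aq); Q = [Na⁺]^2/[Fe²⁺]^1.
From E = E° − (0.0592/n) log Q: log Q = (E° − E)·n/0.0592 = (+2.29 − (+2.375))·2/0.0592 = -2.8716.
So 1·log[Fe²⁺] = 2·log(0.00252) − log Q = -5.1972 − (-2.8716) = -2.3256; [Fe²⁺] = 10^(-2.3256) ≈ 0.0047 M.

0.0047 M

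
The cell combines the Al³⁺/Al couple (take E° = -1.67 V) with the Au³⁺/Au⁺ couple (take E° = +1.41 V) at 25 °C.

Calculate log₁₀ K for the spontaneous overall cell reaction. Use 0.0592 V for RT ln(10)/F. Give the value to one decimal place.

Cathode: Au³⁺/Au⁺; anode: Al³⁺/Al. E°cell = +3.08 V, n = 6.
log K = nE°cell / 0.0592 = (6)(+3.08) / 0.0592 = 312.2.

312.2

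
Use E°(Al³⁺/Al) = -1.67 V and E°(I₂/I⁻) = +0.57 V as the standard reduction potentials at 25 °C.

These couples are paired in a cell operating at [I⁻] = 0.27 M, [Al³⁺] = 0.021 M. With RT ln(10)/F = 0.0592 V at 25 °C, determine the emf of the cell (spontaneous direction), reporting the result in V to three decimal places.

I₂/I⁻ is the cathode (higher E°), Al³⁺/Al the anode: E°cell = +0.57 − (-1.67) = +2.24 V, n = 6.
Overall: 3 I₂(s) + 2 Al(s) → 6 I⁻(aq) + 2 Al³⁺(aq)
Q = [I⁻]^6·[Al³⁺]^2; log Q = -6.767.
E = E° − (0.0592/n) log Q = +2.24 − (0.0592/6)(-6.767) = +2.307 V.

+2.307 V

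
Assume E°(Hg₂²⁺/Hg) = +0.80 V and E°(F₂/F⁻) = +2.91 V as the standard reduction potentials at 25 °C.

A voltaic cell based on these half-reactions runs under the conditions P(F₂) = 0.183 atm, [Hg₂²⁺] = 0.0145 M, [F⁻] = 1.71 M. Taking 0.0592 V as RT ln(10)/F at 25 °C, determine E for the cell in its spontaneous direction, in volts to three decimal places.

+2.129 V

F₂/F⁻ is the cathode (higher E°), Hg₂²⁺/Hg the anode: E°cell = +2.91 − (+0.80) = +2.11 V, n = 2.
Overall: F₂(g) + 2 Hg(l) → 2 F⁻(aq) + Hg₂²⁺(aq)
Q = [F⁻]^2·[Hg₂²⁺] / (P(F₂)); log Q = -0.635.
E = E° − (0.0592/n) log Q = +2.11 − (0.0592/2)(-0.635) = +2.129 V.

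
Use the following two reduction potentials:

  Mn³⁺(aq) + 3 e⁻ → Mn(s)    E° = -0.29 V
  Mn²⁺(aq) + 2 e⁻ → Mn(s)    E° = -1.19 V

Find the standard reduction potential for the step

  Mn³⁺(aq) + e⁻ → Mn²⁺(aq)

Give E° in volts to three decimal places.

+1.510 V

Sequential free energies add, so n₃E°₃ = n₁E°₁ + n₂E°₂.
With n₃ = 3, and the known step contributing 2×(-1.19) V, the unknown satisfies 1·E° = 3×(-0.29) − 2×(-1.19) = +1.510.
E° = +1.510 / 1 = +1.510 V.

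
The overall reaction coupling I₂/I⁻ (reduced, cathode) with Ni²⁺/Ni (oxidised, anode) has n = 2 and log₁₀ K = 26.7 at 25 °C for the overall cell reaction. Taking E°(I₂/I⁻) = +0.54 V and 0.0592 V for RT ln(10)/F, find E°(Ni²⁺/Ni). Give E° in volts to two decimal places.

E°cell = (0.0592/n)·log K = (0.0592/2)(26.7) = +0.790 V.
Since I₂/I⁻ is the cathode and Ni²⁺/Ni the anode, E°cell = E°(I₂/I⁻) − E°(Ni²⁺/Ni).
So E°(Ni²⁺/Ni) = E°(I₂/I⁻) − E°cell = (+0.54) − (+0.790) = -0.25 V.

-0.25 V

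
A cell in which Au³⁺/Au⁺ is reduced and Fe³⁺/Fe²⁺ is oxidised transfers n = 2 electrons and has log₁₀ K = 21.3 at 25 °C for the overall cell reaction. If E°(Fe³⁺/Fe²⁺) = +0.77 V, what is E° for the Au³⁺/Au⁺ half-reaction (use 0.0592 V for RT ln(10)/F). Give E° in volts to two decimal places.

E°cell = (0.0592/n)·log K = (0.0592/2)(21.3) = +0.630 V.
Since Au³⁺/Au⁺ is the cathode and Fe³⁺/Fe²⁺ the anode, E°cell = E°(Au³⁺/Au⁺) − E°(Fe³⁺/Fe²⁺).
So E°(Au³⁺/Au⁺) = E°cell + E°(Fe³⁺/Fe²⁺) = +0.630 + (+0.77) = +1.40 V.

+1.40 V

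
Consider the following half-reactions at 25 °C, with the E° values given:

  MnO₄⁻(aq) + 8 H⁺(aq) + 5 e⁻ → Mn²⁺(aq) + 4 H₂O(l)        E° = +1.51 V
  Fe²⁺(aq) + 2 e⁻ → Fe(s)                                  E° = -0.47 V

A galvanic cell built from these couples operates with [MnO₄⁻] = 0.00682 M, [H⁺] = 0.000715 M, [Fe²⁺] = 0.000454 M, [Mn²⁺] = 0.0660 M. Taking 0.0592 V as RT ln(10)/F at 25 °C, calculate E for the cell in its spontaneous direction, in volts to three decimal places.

+1.769 V

MnO₄⁻/Mn²⁺ is the cathode (higher E°), Fe²⁺/Fe the anode: E°cell = +1.51 − (-0.47) = +1.98 V, n = 10.
Overall: 2 MnO₄⁻(aq) + 16 H⁺(aq) + 5 Fe(s) → 2 Mn²⁺(aq) + 8 H₂O(l) + 5 Fe²⁺(aq)
Q = [Mn²⁺]^2·[Fe²⁺]^5 / ([MnO₄⁻]^2·[H⁺]^16); log Q = 35.588.
E = E° − (0.0592/n) log Q = +1.98 − (0.0592/10)(35.588) = +1.769 V.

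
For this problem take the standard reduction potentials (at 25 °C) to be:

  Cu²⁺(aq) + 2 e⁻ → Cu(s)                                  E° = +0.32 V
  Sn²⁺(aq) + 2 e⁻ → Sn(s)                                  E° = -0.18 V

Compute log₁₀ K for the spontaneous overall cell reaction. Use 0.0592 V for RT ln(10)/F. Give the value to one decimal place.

16.9

Cathode: Cu²⁺/Cu; anode: Sn²⁺/Sn. E°cell = +0.50 V, n = 2.
log K = nE°cell / 0.0592 = (2)(+0.50) / 0.0592 = 16.9.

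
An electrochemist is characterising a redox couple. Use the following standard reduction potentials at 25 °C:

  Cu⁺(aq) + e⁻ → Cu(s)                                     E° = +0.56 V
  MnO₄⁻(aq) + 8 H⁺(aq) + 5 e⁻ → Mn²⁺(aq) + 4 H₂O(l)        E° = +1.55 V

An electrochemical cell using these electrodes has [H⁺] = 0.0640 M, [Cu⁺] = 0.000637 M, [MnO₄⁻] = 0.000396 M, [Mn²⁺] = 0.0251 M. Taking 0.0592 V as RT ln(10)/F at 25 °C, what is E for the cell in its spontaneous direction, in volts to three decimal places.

+1.045 V

MnO₄⁻/Mn²⁺ is the cathode (higher E°), Cu⁺/Cu the anode: E°cell = +1.55 − (+0.56) = +0.99 V, n = 5.
Overall: MnO₄⁻(aq) + 8 H⁺(aq) + 5 Cu(s) → Mn²⁺(aq) + 4 H₂O(l) + 5 Cu⁺(aq)
Q = [Mn²⁺]·[Cu⁺]^5 / ([MnO₄⁻]·[H⁺]^8); log Q = -4.627.
E = E° − (0.0592/n) log Q = +0.99 − (0.0592/5)(-4.627) = +1.045 V.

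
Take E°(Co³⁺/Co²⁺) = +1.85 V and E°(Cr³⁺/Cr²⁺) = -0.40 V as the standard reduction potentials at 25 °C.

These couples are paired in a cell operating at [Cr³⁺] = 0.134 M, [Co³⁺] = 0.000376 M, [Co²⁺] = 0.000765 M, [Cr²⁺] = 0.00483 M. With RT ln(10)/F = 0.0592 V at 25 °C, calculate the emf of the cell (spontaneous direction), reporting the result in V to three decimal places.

+2.146 V

Co³⁺/Co²⁺ is the cathode (higher E°), Cr³⁺/Cr²⁺ the anode: E°cell = +1.85 − (-0.40) = +2.25 V, n = 1.
Overall: Co³⁺(aq) + Cr²⁺(aq) → Co²⁺(aq) + Cr³⁺(aq)
Q = [Co²⁺]·[Cr³⁺] / ([Co³⁺]·[Cr²⁺]); log Q = 1.752.
E = E° − (0.0592/n) log Q = +2.25 − (0.0592/1)(1.752) = +2.146 V.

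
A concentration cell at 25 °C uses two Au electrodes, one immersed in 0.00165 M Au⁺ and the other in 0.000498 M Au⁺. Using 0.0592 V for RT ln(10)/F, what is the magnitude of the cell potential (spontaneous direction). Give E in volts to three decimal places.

For a concentration cell E°cell = 0. The 0.00165 M side is the cathode (reduction is favoured where [Au⁺] is higher).
With n = 1, E = −(0.0592/1) log([Au⁺]ₐₙ/[Au⁺]꜀ₐₜ) = −(0.0592/1) log(0.000498/0.00165) = −(0.0592/1)(-0.520) = +0.031 V.

+0.031 V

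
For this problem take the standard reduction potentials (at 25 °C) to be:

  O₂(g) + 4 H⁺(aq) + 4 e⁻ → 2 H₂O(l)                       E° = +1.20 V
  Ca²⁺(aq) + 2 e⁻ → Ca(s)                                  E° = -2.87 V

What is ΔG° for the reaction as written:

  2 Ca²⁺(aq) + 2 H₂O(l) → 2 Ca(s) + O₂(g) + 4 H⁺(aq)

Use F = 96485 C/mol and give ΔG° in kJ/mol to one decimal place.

+1570.8 kJ/mol

As written, Ca²⁺/Ca is reduced (cathode) and O₂/H₂O is oxidised (anode), so E°cell = (-2.87) − (+1.20) = -4.07 V.
Balancing electrons gives n = 4.
ΔG° = −nFE° = −(4)(96485)(-4.07) = 1,570,776 J = +1570.8 kJ/mol.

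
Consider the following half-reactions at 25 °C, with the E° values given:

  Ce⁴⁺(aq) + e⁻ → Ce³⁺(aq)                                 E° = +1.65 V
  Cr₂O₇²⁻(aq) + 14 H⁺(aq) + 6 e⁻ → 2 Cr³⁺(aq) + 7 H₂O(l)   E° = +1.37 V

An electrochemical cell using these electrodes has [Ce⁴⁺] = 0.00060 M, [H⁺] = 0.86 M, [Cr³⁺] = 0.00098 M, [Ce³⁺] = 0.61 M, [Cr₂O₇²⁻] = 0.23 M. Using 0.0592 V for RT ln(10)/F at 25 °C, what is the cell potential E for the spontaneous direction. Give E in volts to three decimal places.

+0.058 V

Ce⁴⁺/Ce³⁺ is the cathode (higher E°), Cr₂O₇²⁻/Cr³⁺ the anode: E°cell = +1.65 − (+1.37) = +0.28 V, n = 6.
Overall: 6 Ce⁴⁺(aq) + 2 Cr³⁺(aq) + 7 H₂O(l) → 6 Ce³⁺(aq) + Cr₂O₇²⁻(aq) + 14 H⁺(aq)
Q = [Ce³⁺]^6·[Cr₂O₇²⁻]·[H⁺]^14 / ([Ce⁴⁺]^6·[Cr³⁺]^2); log Q = 22.505.
E = E° − (0.0592/n) log Q = +0.28 − (0.0592/6)(22.505) = +0.058 V.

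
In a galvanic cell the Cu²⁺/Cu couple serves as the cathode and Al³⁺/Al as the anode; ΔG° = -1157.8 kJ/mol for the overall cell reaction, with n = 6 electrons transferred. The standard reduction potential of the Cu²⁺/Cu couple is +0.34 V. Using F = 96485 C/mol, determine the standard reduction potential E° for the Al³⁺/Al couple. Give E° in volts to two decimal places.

-1.66 V

E°cell = −ΔG°/(nF) = −(-1157.8×10³)/((6)(96485)) = +2.000 V.
Since Cu²⁺/Cu is the cathode and Al³⁺/Al the anode, E°cell = E°(Cu²⁺/Cu) − E°(Al³⁺/Al).
So E°(Al³⁺/Al) = E°(Cu²⁺/Cu) − E°cell = (+0.34) − (+2.000) = -1.66 V.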